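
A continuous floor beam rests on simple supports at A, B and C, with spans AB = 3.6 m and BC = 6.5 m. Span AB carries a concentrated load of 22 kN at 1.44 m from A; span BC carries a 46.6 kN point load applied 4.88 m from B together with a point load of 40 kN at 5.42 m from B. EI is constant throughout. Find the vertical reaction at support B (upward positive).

R_B = 44.78 kN

Release continuity at B by inserting a hinge; the redundant is the internal moment M_B. The primary structure is two simply-supported spans AB and BC.
Discontinuity in slope at B on the released structure — sum the simple-span end rotations:
  span AB: point load 22 at a = 1.44: Pab(L + a)/(6LEI) = 15.97/EI
  span BC: point load 46.6 at a = 4.88: Pab(L + b)/(6LEI) = 76.7/EI
  span BC: point load 40 at a = 5.42: Pab(L + b)/(6LEI) = 45.51/EI
  relative rotation θ_0 = (15.97 + 122.2)/EI = 138.2/EI
A unit hogging moment at B produces rotation L₁/(3EI) + L₂/(3EI) = 3.367/EI.
Compatibility: M_B·(L₁+L₂)/(3EI) = θ_0, giving M_B = 41.04 kN·m (hogging).
Span AB, ΣM about A with M_B applied at B: R_B^{AB}·3.6 = 31.68 + 41.04, so R_B^{AB} = 20.2 kN and R_A = 22 − 20.2 = 1.799 kN.
Span BC, ΣM about C: R_B^{BC}·6.5 = 118.7 + 41.04, so R_B^{BC} = 24.57 kN and R_C = 86.6 − 24.57 = 62.03 kN.
R_B = 20.2 + 24.57 = 44.78 kN.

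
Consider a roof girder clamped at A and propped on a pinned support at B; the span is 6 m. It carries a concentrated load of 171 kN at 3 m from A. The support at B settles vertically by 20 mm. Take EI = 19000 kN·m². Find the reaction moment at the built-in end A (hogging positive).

Choose R_B as the redundant. The primary structure is the cantilever fixed at A.
Free-end deflection of the primary structure under the applied loading (downward +):
  point load 171 at a = 3: Pa²(3L − a)/(6EI) = 3848/EI
Flexibility coefficient — unit upward force at B: δ_{BB} = L³/(3EI) = 72/EI.
With EI = 19000 kN·m²: δ_0 = 0.2025 m and δ_{BB} = 0.003789 m/kN.
Compatibility — the beam at B must follow the support down by 0.02 m: δ_0 − R_B·δ_{BB} = 0.02, so R_B = (0.2025 − 0.02)/0.003789 = 48.16 kN.
Moment equilibrium about A: M_A = Σ(load moments about A) − R_B·L = 513 − 48.16×6 = 224 kN·m.

M_A = 224 kN·m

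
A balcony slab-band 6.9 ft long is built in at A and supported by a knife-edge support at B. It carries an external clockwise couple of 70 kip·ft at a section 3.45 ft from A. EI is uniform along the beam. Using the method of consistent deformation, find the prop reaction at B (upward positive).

Take the reaction at B as the redundant and release it; the primary structure is a cantilever fixed at A.
Downward deflection at the released point B due to the loads:
  clockwise couple 70 at a = 3.45: M₀a(2L − a)/(2EI) = 1250/EI
Tip deflection under a unit load at B: L³/(3EI) = 109.5/EI.
The prop prevents deflection at B: R_B = δ_0/δ_{BB} = 1250/109.5 = 11.41 kip.

R_B = 11.41 kip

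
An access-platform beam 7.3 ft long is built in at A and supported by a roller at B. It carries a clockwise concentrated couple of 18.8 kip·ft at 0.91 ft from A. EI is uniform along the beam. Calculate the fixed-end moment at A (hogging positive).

M_A = 12.21 kip·ft

Release the roller at B. Primary structure: cantilever fixed at A.
Primary-structure tip deflection at B by superposition:
  clockwise couple 18.8 at a = 0.91: M₀a(2L − a)/(2EI) = 117.1/EI
Tip deflection under a unit load at B: L³/(3EI) = 129.7/EI.
Compatibility at B: δ_0 − R_B·δ_{BB} = 0, so R_B = 117.1/129.7 = 0.9031 kip.
Moment equilibrium about A: M_A = Σ(load moments about A) − R_B·L = 18.8 − 0.9031×7.3 = 12.21 kip·ft.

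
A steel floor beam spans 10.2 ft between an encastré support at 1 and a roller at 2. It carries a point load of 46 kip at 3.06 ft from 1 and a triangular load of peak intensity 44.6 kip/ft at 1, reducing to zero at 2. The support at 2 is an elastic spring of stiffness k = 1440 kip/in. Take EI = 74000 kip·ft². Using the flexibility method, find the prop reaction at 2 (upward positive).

R_2 = 50.47 kip

Take the reaction at 2 as the redundant and release it; the primary structure is a cantilever fixed at 1.
Deflection at 2 on the released cantilever, summing each load's contribution:
  point load 46 at a = 3.06: Pa²(3L − a)/(6EI) = 1977/EI
  triangular load, peak 44.6 at the fixed end: w₀L⁴/(30EI) = 16092/EI
  δ_0 = 18069/EI
Tip deflection under a unit load at 2: L³/(3EI) = 353.7/EI.
With EI = 74000 kip·ft²: δ_0 = 0.24418 ft and δ_{22} = 0.00478 ft/kip.
Compatibility — the spring shortens by R_2/k under the reaction it provides: δ_0 − R_2·δ_{22} = R_2/k. With 1/k = 1/(1440×12) ft/kip = 0.000058 ft/kip, R_2 = δ_0 / (δ_{22} + 1/k) = 0.24418 / (0.00478 + 0.000058) = 50.47 kip.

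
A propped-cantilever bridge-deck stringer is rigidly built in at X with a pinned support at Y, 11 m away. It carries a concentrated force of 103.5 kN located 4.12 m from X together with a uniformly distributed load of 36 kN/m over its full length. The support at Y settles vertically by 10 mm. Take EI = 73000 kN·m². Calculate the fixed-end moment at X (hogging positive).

M_X = 779.4 kN·m

Remove the prop at Y; the released (primary) structure is a cantilever built in at X.
Free-end deflection of the primary structure under the applied loading (downward +):
  point load 103.5 at a = 4.12: Pa²(3L − a)/(6EI) = 8456/EI
  UDL 36: wL⁴/(8EI) = 65884/EI
  δ_0 = 74341/EI
Tip deflection under a unit load at Y: L³/(3EI) = 443.7/EI.
With EI = 73000 kN·m²: δ_0 = 1.0184 m and δ_{YY} = 0.006078 m/kN.
Compatibility — the beam at Y must follow the support down by 0.01 m: δ_0 − R_Y·δ_{YY} = 0.01, so R_Y = (1.0184 − 0.01)/0.006078 = 165.9 kN.
Moment equilibrium about X: M_X = Σ(load moments about X) − R_Y·L = 2604 − 165.9×11 = 779.4 kN·m.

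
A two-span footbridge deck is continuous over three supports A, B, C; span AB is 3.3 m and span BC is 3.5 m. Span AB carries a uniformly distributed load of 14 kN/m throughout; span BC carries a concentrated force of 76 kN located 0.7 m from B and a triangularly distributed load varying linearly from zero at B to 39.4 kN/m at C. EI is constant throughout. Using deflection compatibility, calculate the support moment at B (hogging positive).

Take M_B as the redundant. Released structure: two simple spans AB and BC with a hinge at B.
End slopes at the hinge B, treating each span as simply supported:
  span AB: UDL 14: wL³/(24EI) = 20.96/EI
  span BC: point load 76 at a = 0.7: Pab(L + b)/(6LEI) = 44.69/EI
  span BC: triangular load, peak 39.4: 7w₀L³/(360EI) = 32.85/EI
  relative rotation θ_0 = (20.96 + 77.54)/EI = 98.5/EI
A unit hogging moment at B produces rotation L₁/(3EI) + L₂/(3EI) = 2.267/EI.
Slope continuity at B: θ_0 = M_B·2.267/EI, so M_B = 98.5/2.267 = 43.46 kN·m (hogging).

M_B = 43.46 kN·m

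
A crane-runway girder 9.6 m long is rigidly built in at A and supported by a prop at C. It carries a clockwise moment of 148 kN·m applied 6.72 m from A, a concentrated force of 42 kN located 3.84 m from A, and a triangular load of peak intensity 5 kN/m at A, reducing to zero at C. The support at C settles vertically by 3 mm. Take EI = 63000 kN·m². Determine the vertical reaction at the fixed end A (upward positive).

Remove the prop at C; the released (primary) structure is a cantilever built in at A.
Downward deflection at the released point C due to the loads:
  clockwise couple 148 at a = 6.72: M₀a(2L − a)/(2EI) = 6206/EI
  point load 42 at a = 3.84: Pa²(3L − a)/(6EI) = 2576/EI
  triangular load, peak 5 at the fixed end: w₀L⁴/(30EI) = 1416/EI
  δ_0 = 10198/EI
Tip deflection under a unit load at C: L³/(3EI) = 294.9/EI.
With EI = 63000 kN·m²: δ_0 = 0.16187 m and δ_{CC} = 0.004681 m/kN.
Compatibility — the beam at C must follow the support down by 0.003 m: δ_0 − R_C·δ_{CC} = 0.003, so R_C = (0.16187 − 0.003)/0.004681 = 33.94 kN.
Vertical equilibrium: R_A = ΣP − R_C = 66 − 33.94 = 32.06 kN.

R_A = 32.06 kN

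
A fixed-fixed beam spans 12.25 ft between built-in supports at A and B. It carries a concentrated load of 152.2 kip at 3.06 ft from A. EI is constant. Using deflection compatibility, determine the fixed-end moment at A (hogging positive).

M_A = 262.1 kip·ft

Release both end moments; the primary structure is a simply-supported span AB with redundants M_A and M_B.
On the primary (simply-supported) span, the end slopes from the loading are:
  at A: point load 152.2 at a = 3.06: Pab(L + b)/(6LEI) = 1249/EI
  at B: point load 152.2 at a = 3.06: Pab(L + a)/(6LEI) = 891.5/EI
  θ_A0 = 1249/EI,  θ_B0 = 891.5/EI
Flexibility coefficients: a unit moment at one end gives L/(3EI) there and L/(6EI) at the far end, so f₁₁ = f₂₂ = 4.083/EI and f₁₂ = f₂₁ = 2.042/EI.
Compatibility — zero rotation at each built-in end:
  4.083 M_A + 2.042 M_B = 1249
  2.042 M_A + 4.083 M_B = 891.5
Solving the pair gives M_A = 262.1 kip·ft and M_B = 87.28 kip·ft (hogging).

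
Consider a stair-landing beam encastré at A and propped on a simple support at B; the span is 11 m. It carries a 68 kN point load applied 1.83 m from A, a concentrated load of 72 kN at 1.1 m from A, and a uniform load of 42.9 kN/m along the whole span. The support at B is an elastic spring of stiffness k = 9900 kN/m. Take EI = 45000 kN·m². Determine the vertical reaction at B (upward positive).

R_B = 178.8 kN

Choose R_B as the redundant. The primary structure is the cantilever fixed at A.
Free-end deflection of the primary structure under the applied loading (downward +):
  point load 68 at a = 1.83: Pa²(3L − a)/(6EI) = 1183/EI
  point load 72 at a = 1.1: Pa²(3L − a)/(6EI) = 463.2/EI
  UDL 42.9: wL⁴/(8EI) = 78512/EI
  δ_0 = 80159/EI
Tip deflection under a unit load at B: L³/(3EI) = 443.7/EI.
With EI = 45000 kN·m²: δ_0 = 1.7813 m and δ_{BB} = 0.009859 m/kN.
Compatibility — the spring shortens by R_B/k under the reaction it provides: δ_0 − R_B·δ_{BB} = R_B/k. With 1/k = 0.000101 m/kN, R_B = δ_0 / (δ_{BB} + 1/k) = 1.7813 / (0.009859 + 0.000101) = 178.8 kN.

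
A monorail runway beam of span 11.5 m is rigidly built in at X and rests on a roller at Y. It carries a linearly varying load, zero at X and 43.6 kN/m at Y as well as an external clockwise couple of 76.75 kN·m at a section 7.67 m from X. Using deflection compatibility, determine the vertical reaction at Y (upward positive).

Choose R_Y as the redundant. The primary structure is the cantilever fixed at X.
Downward deflection at the released point Y due to the loads:
  triangular load, peak 43.6 at the free end: 11w₀L⁴/(120EI) = 69902/EI
  clockwise couple 76.75 at a = 7.67: M₀a(2L − a)/(2EI) = 4512/EI
  δ_0 = 74414/EI
Flexibility coefficient — unit upward force at Y: δ_{YY} = L³/(3EI) = 507/EI.
The prop prevents deflection at Y: R_Y = δ_0/δ_{YY} = 74414/507 = 146.8 kN.

R_Y = 146.8 kN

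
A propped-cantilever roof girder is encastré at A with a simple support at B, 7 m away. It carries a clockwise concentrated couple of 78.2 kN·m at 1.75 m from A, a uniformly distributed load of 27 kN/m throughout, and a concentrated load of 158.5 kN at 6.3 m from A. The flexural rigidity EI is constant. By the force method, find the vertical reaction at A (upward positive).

R_A = 134.5 kN

Release the roller at B. Primary structure: cantilever fixed at A.
Deflection at B on the released cantilever, summing each load's contribution:
  clockwise couple 78.2 at a = 1.75: M₀a(2L − a)/(2EI) = 838.2/EI
  UDL 27: wL⁴/(8EI) = 8103/EI
  point load 158.5 at a = 6.3: Pa²(3L − a)/(6EI) = 15413/EI
  δ_0 = 24354/EI
Flexibility coefficient — unit upward force at B: δ_{BB} = L³/(3EI) = 114.3/EI.
The prop prevents deflection at B: R_B = δ_0/δ_{BB} = 24354/114.3 = 213 kN.
Vertical equilibrium: R_A = ΣP − R_B = 347.5 − 213 = 134.5 kN.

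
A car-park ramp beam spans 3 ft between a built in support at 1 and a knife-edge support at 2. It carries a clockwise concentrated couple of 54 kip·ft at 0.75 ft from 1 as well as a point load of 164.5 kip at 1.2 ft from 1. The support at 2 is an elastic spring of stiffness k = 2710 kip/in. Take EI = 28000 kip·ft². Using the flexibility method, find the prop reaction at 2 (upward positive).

R_2 = 42.01 kip

Release the roller at 2. Primary structure: cantilever fixed at 1.
Deflection at 2 on the released cantilever, summing each load's contribution:
  clockwise couple 54 at a = 0.75: M₀a(2L − a)/(2EI) = 106.3/EI
  point load 164.5 at a = 1.2: Pa²(3L − a)/(6EI) = 307.9/EI
  δ_0 = 414.3/EI
Tip deflection under a unit load at 2: L³/(3EI) = 9/EI.
With EI = 28000 kip·ft²: δ_0 = 0.014795 ft and δ_{22} = 0.000321 ft/kip.
Compatibility — the spring shortens by R_2/k under the reaction it provides: δ_0 − R_2·δ_{22} = R_2/k. With 1/k = 1/(2710×12) ft/kip = 0.000031 ft/kip, R_2 = δ_0 / (δ_{22} + 1/k) = 0.014795 / (0.000321 + 0.000031) = 42.01 kip.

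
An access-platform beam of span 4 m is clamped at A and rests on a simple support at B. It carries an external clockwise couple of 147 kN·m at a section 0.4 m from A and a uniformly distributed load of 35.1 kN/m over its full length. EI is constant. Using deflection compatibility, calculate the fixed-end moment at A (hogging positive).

Take the reaction at B as the redundant and release it; the primary structure is a cantilever fixed at A.
Deflection at B on the released cantilever, summing each load's contribution:
  clockwise couple 147 at a = 0.4: M₀a(2L − a)/(2EI) = 223.4/EI
  UDL 35.1: wL⁴/(8EI) = 1123/EI
  δ_0 = 1347/EI
Flexibility coefficient — unit upward force at B: δ_{BB} = L³/(3EI) = 21.33/EI.
The prop prevents deflection at B: R_B = δ_0/δ_{BB} = 1347/21.33 = 63.12 kN.
Moment equilibrium about A: M_A = Σ(load moments about A) − R_B·L = 427.8 − 63.12×4 = 175.3 kN·m.

M_A = 175.3 kN·m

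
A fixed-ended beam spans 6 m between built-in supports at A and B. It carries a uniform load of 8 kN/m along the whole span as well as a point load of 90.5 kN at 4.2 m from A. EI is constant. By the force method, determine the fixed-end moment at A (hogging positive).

Take the two fixed-end moments M_A, M_B as redundants; the released structure is the simple span AB.
Simple-span end rotations at A and B under the given loads:
  at A: UDL 8: wL³/(24EI) = 72/EI
  at B: UDL 8: wL³/(24EI) = 72/EI
  at A: point load 90.5 at a = 4.2: Pab(L + b)/(6LEI) = 148.2/EI
  at B: point load 90.5 at a = 4.2: Pab(L + a)/(6LEI) = 193.9/EI
  θ_A0 = 220.2/EI,  θ_B0 = 265.9/EI
Flexibility coefficients: a unit moment at one end gives L/(3EI) there and L/(6EI) at the far end, so f₁₁ = f₂₂ = 2/EI and f₁₂ = f₂₁ = 1/EI.
Compatibility — zero rotation at each built-in end:
  2 M_A + 1 M_B = 220.2
  1 M_A + 2 M_B = 265.9
Solving the pair gives M_A = 58.21 kN·m and M_B = 103.8 kN·m (hogging).

M_A = 58.21 kN·m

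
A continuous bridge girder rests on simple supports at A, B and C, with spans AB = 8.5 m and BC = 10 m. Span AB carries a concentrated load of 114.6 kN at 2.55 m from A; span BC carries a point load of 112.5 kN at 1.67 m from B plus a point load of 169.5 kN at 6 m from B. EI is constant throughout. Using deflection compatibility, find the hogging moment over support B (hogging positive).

Release continuity at B by inserting a hinge; the redundant is the internal moment M_B. The primary structure is two simply-supported spans AB and BC.
End slopes at the hinge B, treating each span as simply supported:
  span AB: point load 114.6 at a = 2.55: Pab(L + a)/(6LEI) = 376.7/EI
  span BC: point load 112.5 at a = 1.67: Pab(L + b)/(6LEI) = 478.1/EI
  span BC: point load 169.5 at a = 6: Pab(L + b)/(6LEI) = 949.2/EI
  relative rotation θ_0 = (376.7 + 1427)/EI = 1804/EI
A unit hogging moment at B produces rotation L₁/(3EI) + L₂/(3EI) = 6.167/EI.
Compatibility: M_B·(L₁+L₂)/(3EI) = θ_0, giving M_B = 292.5 kN·m (hogging).

M_B = 292.5 kN·m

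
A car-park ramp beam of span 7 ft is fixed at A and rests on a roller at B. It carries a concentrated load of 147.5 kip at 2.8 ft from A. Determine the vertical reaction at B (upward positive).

Take the reaction at B as the redundant and release it; the primary structure is a cantilever fixed at A.
Downward deflection at the released point B due to the loads:
  point load 147.5 at a = 2.8: Pa²(3L − a)/(6EI) = 3508/EI
Flexibility coefficient — unit upward force at B: δ_{BB} = L³/(3EI) = 114.3/EI.
The prop prevents deflection at B: R_B = δ_0/δ_{BB} = 3508/114.3 = 30.68 kip.

R_B = 30.68 kip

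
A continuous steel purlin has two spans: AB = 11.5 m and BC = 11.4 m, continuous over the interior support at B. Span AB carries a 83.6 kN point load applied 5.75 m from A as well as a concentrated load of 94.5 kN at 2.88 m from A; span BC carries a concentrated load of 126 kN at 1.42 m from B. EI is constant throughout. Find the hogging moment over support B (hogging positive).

M_B = 227.7 kN·m

Take M_B as the redundant. Released structure: two simple spans AB and BC with a hinge at B.
End slopes at the hinge B, treating each span as simply supported:
  span AB: point load 83.6 at a = 5.75: Pab(L + a)/(6LEI) = 691/EI
  span AB: point load 94.5 at a = 2.88: Pab(L + a)/(6LEI) = 488.9/EI
  span BC: point load 126 at a = 1.42: Pab(L + b)/(6LEI) = 558.1/EI
  relative rotation θ_0 = (1180 + 558.1)/EI = 1738/EI
A unit hogging moment at B produces rotation L₁/(3EI) + L₂/(3EI) = 7.633/EI.
Compatibility: M_B·(L₁+L₂)/(3EI) = θ_0, giving M_B = 227.7 kN·m (hogging).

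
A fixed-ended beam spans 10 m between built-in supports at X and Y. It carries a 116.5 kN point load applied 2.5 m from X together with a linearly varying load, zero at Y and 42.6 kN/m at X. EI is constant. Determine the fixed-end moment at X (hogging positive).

M_X = 376.8 kN·m

Release both end moments; the primary structure is a simply-supported span XY with redundants M_X and M_Y.
Simple-span end rotations at X and Y under the given loads:
  at X: point load 116.5 at a = 2.5: Pab(L + b)/(6LEI) = 637.1/EI
  at Y: point load 116.5 at a = 2.5: Pab(L + a)/(6LEI) = 455.1/EI
  at X: triangular load, peak 42.6: w₀L³/(45EI) = 946.7/EI
  at Y: triangular load, peak 42.6: 7w₀L³/(360EI) = 828.3/EI
  θ_X0 = 1584/EI,  θ_Y0 = 1283/EI
Flexibility coefficients: a unit moment at one end gives L/(3EI) there and L/(6EI) at the far end, so f₁₁ = f₂₂ = 3.333/EI and f₁₂ = f₂₁ = 1.667/EI.
Compatibility — zero rotation at each built-in end:
  3.333 M_X + 1.667 M_Y = 1584
  1.667 M_X + 3.333 M_Y = 1283
Solving the pair gives M_X = 376.8 kN·m and M_Y = 196.6 kN·m (hogging).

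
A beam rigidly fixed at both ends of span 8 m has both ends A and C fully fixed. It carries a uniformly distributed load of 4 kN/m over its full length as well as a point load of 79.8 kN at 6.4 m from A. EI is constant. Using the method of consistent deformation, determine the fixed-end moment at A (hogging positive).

M_A = 41.76 kN·m

Take the two fixed-end moments M_A, M_C as redundants; the released structure is the simple span AC.
End rotations of the released simple span under the applied load (×1/EI):
  at A: UDL 4: wL³/(24EI) = 85.33/EI
  at C: UDL 4: wL³/(24EI) = 85.33/EI
  at A: point load 79.8 at a = 6.4: Pab(L + b)/(6LEI) = 163.4/EI
  at C: point load 79.8 at a = 6.4: Pab(L + a)/(6LEI) = 245.1/EI
  θ_A0 = 248.8/EI,  θ_C0 = 330.5/EI
Flexibility coefficients: a unit moment at one end gives L/(3EI) there and L/(6EI) at the far end, so f₁₁ = f₂₂ = 2.667/EI and f₁₂ = f₂₁ = 1.333/EI.
Compatibility — zero rotation at each built-in end:
  2.667 M_A + 1.333 M_C = 248.8
  1.333 M_A + 2.667 M_C = 330.5
Solving the pair gives M_A = 41.76 kN·m and M_C = 103 kN·m (hogging).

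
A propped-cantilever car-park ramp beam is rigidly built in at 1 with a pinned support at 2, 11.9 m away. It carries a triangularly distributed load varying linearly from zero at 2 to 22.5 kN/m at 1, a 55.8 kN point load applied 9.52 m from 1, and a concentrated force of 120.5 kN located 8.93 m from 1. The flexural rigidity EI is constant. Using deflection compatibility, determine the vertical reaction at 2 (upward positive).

Release the roller at 2. Primary structure: cantilever fixed at 1.
Free-end deflection of the primary structure under the applied loading (downward +):
  triangular load, peak 22.5 at the fixed end: w₀L⁴/(30EI) = 15040/EI
  point load 55.8 at a = 9.52: Pa²(3L − a)/(6EI) = 22066/EI
  point load 120.5 at a = 8.93: Pa²(3L − a)/(6EI) = 42873/EI
  δ_0 = 79980/EI
Tip deflection under a unit load at 2: L³/(3EI) = 561.7/EI.
Compatibility at 2: δ_0 − R_2·δ_{22} = 0, so R_2 = 79980/561.7 = 142.4 kN.

R_2 = 142.4 kN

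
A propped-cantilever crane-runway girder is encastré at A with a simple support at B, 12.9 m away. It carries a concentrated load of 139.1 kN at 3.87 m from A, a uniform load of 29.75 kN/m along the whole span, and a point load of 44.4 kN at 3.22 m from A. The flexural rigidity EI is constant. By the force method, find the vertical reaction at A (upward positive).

R_A = 402.7 kN

Release the roller at B. Primary structure: cantilever fixed at A.
Downward deflection at the released point B due to the loads:
  point load 139.1 at a = 3.87: Pa²(3L − a)/(6EI) = 12093/EI
  UDL 29.75: wL⁴/(8EI) = 102981/EI
  point load 44.4 at a = 3.22: Pa²(3L − a)/(6EI) = 2722/EI
  δ_0 = 117796/EI
Tip deflection under a unit load at B: L³/(3EI) = 715.6/EI.
Compatibility at B: δ_0 − R_B·δ_{BB} = 0, so R_B = 117796/715.6 = 164.6 kN.
Vertical equilibrium: R_A = ΣP − R_B = 567.3 − 164.6 = 402.7 kN.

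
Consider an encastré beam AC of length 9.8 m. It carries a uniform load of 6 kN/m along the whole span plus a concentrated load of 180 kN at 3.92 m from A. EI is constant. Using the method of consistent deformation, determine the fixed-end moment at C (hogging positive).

Release both end moments; the primary structure is a simply-supported span AC with redundants M_A and M_C.
On the primary (simply-supported) span, the end slopes from the loading are:
  at A: UDL 6: wL³/(24EI) = 235.3/EI
  at C: UDL 6: wL³/(24EI) = 235.3/EI
  at A: point load 180 at a = 3.92: Pab(L + b)/(6LEI) = 1106/EI
  at C: point load 180 at a = 3.92: Pab(L + a)/(6LEI) = 968.1/EI
  θ_A0 = 1342/EI,  θ_C0 = 1203/EI
Flexibility coefficients: a unit moment at one end gives L/(3EI) there and L/(6EI) at the far end, so f₁₁ = f₂₂ = 3.267/EI and f₁₂ = f₂₁ = 1.633/EI.
Compatibility — zero rotation at each built-in end:
  3.267 M_A + 1.633 M_C = 1342
  1.633 M_A + 3.267 M_C = 1203
Solving the pair gives M_A = 302 kN·m and M_C = 217.4 kN·m (hogging).

M_C = 217.4 kN·m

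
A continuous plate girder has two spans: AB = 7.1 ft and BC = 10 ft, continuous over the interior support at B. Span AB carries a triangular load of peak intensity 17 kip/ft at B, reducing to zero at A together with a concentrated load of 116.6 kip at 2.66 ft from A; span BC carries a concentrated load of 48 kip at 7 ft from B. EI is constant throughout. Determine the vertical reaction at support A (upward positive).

R_A = 76.5 kip

Take M_B as the redundant. Released structure: two simple spans AB and BC with a hinge at B.
End slopes at the hinge B, treating each span as simply supported:
  span AB: triangular load, peak 17: w₀L³/(45EI) = 135.2/EI
  span AB: point load 116.6 at a = 2.66: Pab(L + a)/(6LEI) = 315.5/EI
  span BC: point load 48 at a = 7: Pab(L + b)/(6LEI) = 218.4/EI
  relative rotation θ_0 = (450.7 + 218.4)/EI = 669.1/EI
A unit hogging moment at B produces rotation L₁/(3EI) + L₂/(3EI) = 5.7/EI.
Compatibility: M_B·(L₁+L₂)/(3EI) = θ_0, giving M_B = 117.4 kip·ft (hogging).
Span AB, ΣM about A with M_B applied at B: R_B^{AB}·7.1 = 595.8 + 117.4, so R_B^{AB} = 100.5 kip and R_A = 176.9 − 100.5 = 76.5 kip.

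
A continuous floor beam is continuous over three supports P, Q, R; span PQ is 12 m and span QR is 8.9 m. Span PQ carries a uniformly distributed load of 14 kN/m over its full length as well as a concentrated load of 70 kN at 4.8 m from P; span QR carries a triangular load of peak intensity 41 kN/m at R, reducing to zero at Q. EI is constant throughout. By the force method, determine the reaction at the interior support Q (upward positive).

R_Q = 232.8 kN

Take M_Q as the redundant. Released structure: two simple spans PQ and QR with a hinge at Q.
End slopes at the hinge Q, treating each span as simply supported:
  span PQ: UDL 14: wL³/(24EI) = 1008/EI
  span PQ: point load 70 at a = 4.8: Pab(L + a)/(6LEI) = 564.5/EI
  span QR: triangular load, peak 41: 7w₀L³/(360EI) = 562/EI
  relative rotation θ_0 = (1572 + 562)/EI = 2134/EI
A unit hogging moment at Q produces rotation L₁/(3EI) + L₂/(3EI) = 6.967/EI.
Slope continuity at Q: θ_0 = M_Q·6.967/EI, so M_Q = 2134/6.967 = 306.4 kN·m (hogging).
Span PQ, ΣM about P with M_Q applied at Q: R_Q^{PQ}·12 = 1344 + 306.4, so R_Q^{PQ} = 137.5 kN and R_P = 238 − 137.5 = 100.5 kN.
Span QR, ΣM about R: R_Q^{QR}·8.9 = 541.3 + 306.4, so R_Q^{QR} = 95.24 kN and R_R = 182.4 − 95.24 = 87.21 kN.
R_Q = 137.5 + 95.24 = 232.8 kN.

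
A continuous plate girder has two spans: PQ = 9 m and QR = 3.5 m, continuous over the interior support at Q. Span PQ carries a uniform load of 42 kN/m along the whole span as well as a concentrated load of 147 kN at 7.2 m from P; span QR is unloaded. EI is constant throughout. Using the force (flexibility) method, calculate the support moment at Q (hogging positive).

Release continuity at Q by inserting a hinge; the redundant is the internal moment M_Q. The primary structure is two simply-supported spans PQ and QR.
Discontinuity in slope at Q on the released structure — sum the simple-span end rotations:
  span PQ: UDL 42: wL³/(24EI) = 1276/EI
  span PQ: point load 147 at a = 7.2: Pab(L + a)/(6LEI) = 571.5/EI
  relative rotation θ_0 = (1847 + 0)/EI = 1847/EI
A unit hogging moment at Q produces rotation L₁/(3EI) + L₂/(3EI) = 4.167/EI.
Slope continuity at Q: θ_0 = M_Q·4.167/EI, so M_Q = 1847/4.167 = 443.3 kN·m (hogging).

M_Q = 443.3 kN·m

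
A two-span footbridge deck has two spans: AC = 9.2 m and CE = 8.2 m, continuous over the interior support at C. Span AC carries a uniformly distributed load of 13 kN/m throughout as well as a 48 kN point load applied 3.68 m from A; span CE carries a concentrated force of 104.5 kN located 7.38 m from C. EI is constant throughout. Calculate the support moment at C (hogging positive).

Release continuity at C by inserting a hinge; the redundant is the internal moment M_C. The primary structure is two simply-supported spans AC and CE.
End slopes at the hinge C, treating each span as simply supported:
  span AC: UDL 13: wL³/(24EI) = 421.8/EI
  span AC: point load 48 at a = 3.68: Pab(L + a)/(6LEI) = 227.5/EI
  span CE: point load 104.5 at a = 7.38: Pab(L + b)/(6LEI) = 115.9/EI
  relative rotation θ_0 = (649.3 + 115.9)/EI = 765.2/EI
A unit hogging moment at C produces rotation L₁/(3EI) + L₂/(3EI) = 5.8/EI.
Compatibility: M_C·(L₁+L₂)/(3EI) = θ_0, giving M_C = 131.9 kN·m (hogging).

M_C = 131.9 kN·m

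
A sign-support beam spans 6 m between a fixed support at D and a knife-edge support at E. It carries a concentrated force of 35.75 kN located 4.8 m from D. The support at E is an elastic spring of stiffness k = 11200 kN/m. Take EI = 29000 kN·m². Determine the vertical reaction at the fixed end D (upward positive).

R_D = 11.46 kN

Release the roller at E. Primary structure: cantilever fixed at D.
Deflection at E on the released cantilever, summing each load's contribution:
  point load 35.75 at a = 4.8: Pa²(3L − a)/(6EI) = 1812/EI
Flexibility coefficient — unit upward force at E: δ_{EE} = L³/(3EI) = 72/EI.
With EI = 29000 kN·m²: δ_0 = 0.062486 m and δ_{EE} = 0.002483 m/kN.
Compatibility — the spring shortens by R_E/k under the reaction it provides: δ_0 − R_E·δ_{EE} = R_E/k. With 1/k = 0.000089 m/kN, R_E = δ_0 / (δ_{EE} + 1/k) = 0.062486 / (0.002483 + 0.000089) = 24.29 kN.
Vertical equilibrium: R_D = ΣP − R_E = 35.75 − 24.29 = 11.46 kN.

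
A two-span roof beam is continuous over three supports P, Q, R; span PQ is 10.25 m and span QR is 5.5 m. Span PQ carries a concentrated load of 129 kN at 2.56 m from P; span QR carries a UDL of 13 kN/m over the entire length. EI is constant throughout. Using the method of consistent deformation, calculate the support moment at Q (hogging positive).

M_Q = 117.9 kN·m

Take M_Q as the redundant. Released structure: two simple spans PQ and QR with a hinge at Q.
Rotations at Q on the released spans (each span's end-slope, ×1/EI):
  span PQ: point load 129 at a = 2.56: Pab(L + a)/(6LEI) = 529/EI
  span QR: UDL 13: wL³/(24EI) = 90.12/EI
  relative rotation θ_0 = (529 + 90.12)/EI = 619.1/EI
A unit hogging moment at Q produces rotation L₁/(3EI) + L₂/(3EI) = 5.25/EI.
Slope continuity at Q: θ_0 = M_Q·5.25/EI, so M_Q = 619.1/5.25 = 117.9 kN·m (hogging).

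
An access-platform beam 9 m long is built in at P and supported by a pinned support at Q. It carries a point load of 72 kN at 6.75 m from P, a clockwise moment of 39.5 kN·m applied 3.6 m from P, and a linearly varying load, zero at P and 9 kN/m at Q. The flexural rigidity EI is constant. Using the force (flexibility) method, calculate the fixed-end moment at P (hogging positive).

M_P = 120 kN·m

Choose R_Q as the redundant. The primary structure is the cantilever fixed at P.
Downward deflection at the released point Q due to the loads:
  point load 72 at a = 6.75: Pa²(3L − a)/(6EI) = 11072/EI
  clockwise couple 39.5 at a = 3.6: M₀a(2L − a)/(2EI) = 1024/EI
  triangular load, peak 9 at the free end: 11w₀L⁴/(120EI) = 5413/EI
  δ_0 = 17508/EI
Flexibility coefficient — unit upward force at Q: δ_{QQ} = L³/(3EI) = 243/EI.
The prop prevents deflection at Q: R_Q = δ_0/δ_{QQ} = 17508/243 = 72.05 kN.
Moment equilibrium about P: M_P = Σ(load moments about P) − R_Q·L = 768.5 − 72.05×9 = 120 kN·m.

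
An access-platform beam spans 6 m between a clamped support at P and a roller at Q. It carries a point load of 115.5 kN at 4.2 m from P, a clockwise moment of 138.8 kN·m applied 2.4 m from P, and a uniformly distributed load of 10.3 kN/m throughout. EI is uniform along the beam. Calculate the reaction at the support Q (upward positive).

Release the roller at Q. Primary structure: cantilever fixed at P.
Primary-structure tip deflection at Q by superposition:
  point load 115.5 at a = 4.2: Pa²(3L − a)/(6EI) = 4686/EI
  clockwise couple 138.8 at a = 2.4: M₀a(2L − a)/(2EI) = 1599/EI
  UDL 10.3: wL⁴/(8EI) = 1669/EI
  δ_0 = 7954/EI
Tip deflection under a unit load at Q: L³/(3EI) = 72/EI.
The prop prevents deflection at Q: R_Q = δ_0/δ_{QQ} = 7954/72 = 110.5 kN.

R_Q = 110.5 kN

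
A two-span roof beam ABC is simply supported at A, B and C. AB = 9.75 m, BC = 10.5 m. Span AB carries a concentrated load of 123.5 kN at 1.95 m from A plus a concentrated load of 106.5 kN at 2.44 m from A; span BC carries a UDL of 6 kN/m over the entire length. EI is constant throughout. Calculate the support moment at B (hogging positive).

Insert a hinge at B; M_B is the redundant, and each span becomes simply supported.
End slopes at the hinge B, treating each span as simply supported:
  span AB: point load 123.5 at a = 1.95: Pab(L + a)/(6LEI) = 375.7/EI
  span AB: point load 106.5 at a = 2.44: Pab(L + a)/(6LEI) = 395.8/EI
  span BC: UDL 6: wL³/(24EI) = 289.4/EI
  relative rotation θ_0 = (771.5 + 289.4)/EI = 1061/EI
A unit hogging moment at B produces rotation L₁/(3EI) + L₂/(3EI) = 6.75/EI.
Slope continuity at B: θ_0 = M_B·6.75/EI, so M_B = 1061/6.75 = 157.2 kN·m (hogging).

M_B = 157.2 kN·m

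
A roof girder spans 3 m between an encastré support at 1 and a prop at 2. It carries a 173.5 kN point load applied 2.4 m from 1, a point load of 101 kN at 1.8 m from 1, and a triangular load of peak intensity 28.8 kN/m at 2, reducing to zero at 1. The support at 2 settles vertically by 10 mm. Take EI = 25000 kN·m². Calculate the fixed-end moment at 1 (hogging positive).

M_1 = 199.3 kN·m

Release the roller at 2. Primary structure: cantilever fixed at 1.
Free-end deflection of the primary structure under the applied loading (downward +):
  point load 173.5 at a = 2.4: Pa²(3L − a)/(6EI) = 1099/EI
  point load 101 at a = 1.8: Pa²(3L − a)/(6EI) = 392.7/EI
  triangular load, peak 28.8 at the free end: 11w₀L⁴/(120EI) = 213.8/EI
  δ_0 = 1706/EI
Tip deflection under a unit load at 2: L³/(3EI) = 9/EI.
With EI = 25000 kN·m²: δ_0 = 0.068233 m and δ_{22} = 0.00036 m/kN.
Compatibility — the beam at 2 must follow the support down by 0.01 m: δ_0 − R_2·δ_{22} = 0.01, so R_2 = (0.068233 − 0.01)/0.00036 = 161.8 kN.
Moment equilibrium about 1: M_1 = Σ(load moments about 1) − R_2·L = 684.6 − 161.8×3 = 199.3 kN·m.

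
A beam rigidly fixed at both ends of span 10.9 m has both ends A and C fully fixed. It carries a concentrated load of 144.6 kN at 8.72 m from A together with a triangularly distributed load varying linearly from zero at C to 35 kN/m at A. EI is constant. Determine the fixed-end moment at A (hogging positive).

M_A = 258.4 kN·m

Take the two fixed-end moments M_A, M_C as redundants; the released structure is the simple span AC.
On the primary (simply-supported) span, the end slopes from the loading are:
  at A: point load 144.6 at a = 8.72: Pab(L + b)/(6LEI) = 549.8/EI
  at C: point load 144.6 at a = 8.72: Pab(L + a)/(6LEI) = 824.6/EI
  at A: triangular load, peak 35: w₀L³/(45EI) = 1007/EI
  at C: triangular load, peak 35: 7w₀L³/(360EI) = 881.3/EI
  θ_A0 = 1557/EI,  θ_C0 = 1706/EI
Flexibility coefficients: a unit moment at one end gives L/(3EI) there and L/(6EI) at the far end, so f₁₁ = f₂₂ = 3.633/EI and f₁₂ = f₂₁ = 1.817/EI.
Compatibility — zero rotation at each built-in end:
  3.633 M_A + 1.817 M_C = 1557
  1.817 M_A + 3.633 M_C = 1706
Solving the pair gives M_A = 258.4 kN·m and M_C = 340.4 kN·m (hogging).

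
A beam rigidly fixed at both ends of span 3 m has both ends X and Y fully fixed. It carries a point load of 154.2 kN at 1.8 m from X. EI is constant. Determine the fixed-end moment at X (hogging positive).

M_X = 44.41 kN·m

Take the two fixed-end moments M_X, M_Y as redundants; the released structure is the simple span XY.
Simple-span end rotations at X and Y under the given loads:
  at X: point load 154.2 at a = 1.8: Pab(L + b)/(6LEI) = 77.72/EI
  at Y: point load 154.2 at a = 1.8: Pab(L + a)/(6LEI) = 88.82/EI
  θ_X0 = 77.72/EI,  θ_Y0 = 88.82/EI
Flexibility coefficients: a unit moment at one end gives L/(3EI) there and L/(6EI) at the far end, so f₁₁ = f₂₂ = 1/EI and f₁₂ = f₂₁ = 0.5/EI.
Compatibility — zero rotation at each built-in end:
  1 M_X + 0.5 M_Y = 77.72
  0.5 M_X + 1 M_Y = 88.82
Solving the pair gives M_X = 44.41 kN·m and M_Y = 66.61 kN·m (hogging).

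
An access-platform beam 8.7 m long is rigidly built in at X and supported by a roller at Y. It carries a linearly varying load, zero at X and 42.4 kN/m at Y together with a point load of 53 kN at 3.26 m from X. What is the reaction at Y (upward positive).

Choose R_Y as the redundant. The primary structure is the cantilever fixed at X.
Downward deflection at the released point Y due to the loads:
  triangular load, peak 42.4 at the free end: 11w₀L⁴/(120EI) = 22267/EI
  point load 53 at a = 3.26: Pa²(3L − a)/(6EI) = 2144/EI
  δ_0 = 24411/EI
Flexibility coefficient — unit upward force at Y: δ_{YY} = L³/(3EI) = 219.5/EI.
Compatibility at Y: δ_0 − R_Y·δ_{YY} = 0, so R_Y = 24411/219.5 = 111.2 kN.

R_Y = 111.2 kN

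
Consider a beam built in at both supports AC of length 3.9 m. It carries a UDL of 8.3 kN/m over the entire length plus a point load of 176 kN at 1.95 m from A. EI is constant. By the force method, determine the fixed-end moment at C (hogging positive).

M_C = 96.32 kN·m

Release both end moments; the primary structure is a simply-supported span AC with redundants M_A and M_C.
Simple-span end rotations at A and C under the given loads:
  at A: UDL 8.3: wL³/(24EI) = 20.51/EI
  at C: UDL 8.3: wL³/(24EI) = 20.51/EI
  at A: point load 176 at a = 1.95: Pab(L + b)/(6LEI) = 167.3/EI
  at C: point load 176 at a = 1.95: Pab(L + a)/(6LEI) = 167.3/EI
  θ_A0 = 187.8/EI,  θ_C0 = 187.8/EI
Flexibility coefficients: a unit moment at one end gives L/(3EI) there and L/(6EI) at the far end, so f₁₁ = f₂₂ = 1.3/EI and f₁₂ = f₂₁ = 0.65/EI.
Compatibility — zero rotation at each built-in end:
  1.3 M_A + 0.65 M_C = 187.8
  0.65 M_A + 1.3 M_C = 187.8
Solving the pair gives M_A = 96.32 kN·m and M_C = 96.32 kN·m (hogging).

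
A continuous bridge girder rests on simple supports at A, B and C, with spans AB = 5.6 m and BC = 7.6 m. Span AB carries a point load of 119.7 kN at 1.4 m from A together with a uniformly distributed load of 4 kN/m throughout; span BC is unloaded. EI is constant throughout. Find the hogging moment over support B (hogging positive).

M_B = 39.98 kN·m

Take M_B as the redundant. Released structure: two simple spans AB and BC with a hinge at B.
Discontinuity in slope at B on the released structure — sum the simple-span end rotations:
  span AB: point load 119.7 at a = 1.4: Pab(L + a)/(6LEI) = 146.6/EI
  span AB: UDL 4: wL³/(24EI) = 29.27/EI
  relative rotation θ_0 = (175.9 + 0)/EI = 175.9/EI
A unit hogging moment at B produces rotation L₁/(3EI) + L₂/(3EI) = 4.4/EI.
Compatibility: M_B·(L₁+L₂)/(3EI) = θ_0, giving M_B = 39.98 kN·m (hogging).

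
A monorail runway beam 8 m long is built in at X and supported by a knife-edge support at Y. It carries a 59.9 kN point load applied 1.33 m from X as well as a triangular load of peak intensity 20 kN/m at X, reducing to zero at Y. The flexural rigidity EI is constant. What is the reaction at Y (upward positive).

R_Y = 18.35 kN

Take the reaction at Y as the redundant and release it; the primary structure is a cantilever fixed at X.
Downward deflection at the released point Y due to the loads:
  point load 59.9 at a = 1.33: Pa²(3L − a)/(6EI) = 400.3/EI
  triangular load, peak 20 at the fixed end: w₀L⁴/(30EI) = 2731/EI
  δ_0 = 3131/EI
Tip deflection under a unit load at Y: L³/(3EI) = 170.7/EI.
The prop prevents deflection at Y: R_Y = δ_0/δ_{YY} = 3131/170.7 = 18.35 kN.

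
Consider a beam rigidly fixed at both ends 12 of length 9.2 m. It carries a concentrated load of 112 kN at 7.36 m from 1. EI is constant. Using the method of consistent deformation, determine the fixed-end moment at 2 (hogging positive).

M_2 = 131.9 kN·m

Take the two fixed-end moments M_1, M_2 as redundants; the released structure is the simple span 12.
Simple-span end rotations at 1 and 2 under the given loads:
  at 1: point load 112 at a = 7.36: Pab(L + b)/(6LEI) = 303.3/EI
  at 2: point load 112 at a = 7.36: Pab(L + a)/(6LEI) = 455/EI
  θ_10 = 303.3/EI,  θ_20 = 455/EI
Flexibility coefficients: a unit moment at one end gives L/(3EI) there and L/(6EI) at the far end, so f₁₁ = f₂₂ = 3.067/EI and f₁₂ = f₂₁ = 1.533/EI.
Compatibility — zero rotation at each built-in end:
  3.067 M_1 + 1.533 M_2 = 303.3
  1.533 M_1 + 3.067 M_2 = 455
Solving the pair gives M_1 = 32.97 kN·m and M_2 = 131.9 kN·m (hogging).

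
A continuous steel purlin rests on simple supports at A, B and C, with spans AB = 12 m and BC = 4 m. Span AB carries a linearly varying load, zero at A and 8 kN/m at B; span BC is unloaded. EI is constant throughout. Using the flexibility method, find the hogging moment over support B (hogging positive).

Insert a hinge at B; M_B is the redundant, and each span becomes simply supported.
Rotations at B on the released spans (each span's end-slope, ×1/EI):
  span AB: triangular load, peak 8: w₀L³/(45EI) = 307.2/EI
  relative rotation θ_0 = (307.2 + 0)/EI = 307.2/EI
A unit hogging moment at B produces rotation L₁/(3EI) + L₂/(3EI) = 5.333/EI.
Compatibility: M_B·(L₁+L₂)/(3EI) = θ_0, giving M_B = 57.6 kN·m (hogging).

M_B = 57.6 kN·m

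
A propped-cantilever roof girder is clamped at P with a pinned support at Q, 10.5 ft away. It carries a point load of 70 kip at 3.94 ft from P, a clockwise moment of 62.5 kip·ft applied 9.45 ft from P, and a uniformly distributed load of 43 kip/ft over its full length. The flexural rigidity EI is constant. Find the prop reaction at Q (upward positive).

Choose R_Q as the redundant. The primary structure is the cantilever fixed at P.
Deflection at Q on the released cantilever, summing each load's contribution:
  point load 70 at a = 3.94: Pa²(3L − a)/(6EI) = 4991/EI
  clockwise couple 62.5 at a = 9.45: M₀a(2L − a)/(2EI) = 3411/EI
  UDL 43: wL⁴/(8EI) = 65333/EI
  δ_0 = 73736/EI
Tip deflection under a unit load at Q: L³/(3EI) = 385.9/EI.
Compatibility at Q: δ_0 − R_Q·δ_{QQ} = 0, so R_Q = 73736/385.9 = 191.1 kip.

R_Q = 191.1 kip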